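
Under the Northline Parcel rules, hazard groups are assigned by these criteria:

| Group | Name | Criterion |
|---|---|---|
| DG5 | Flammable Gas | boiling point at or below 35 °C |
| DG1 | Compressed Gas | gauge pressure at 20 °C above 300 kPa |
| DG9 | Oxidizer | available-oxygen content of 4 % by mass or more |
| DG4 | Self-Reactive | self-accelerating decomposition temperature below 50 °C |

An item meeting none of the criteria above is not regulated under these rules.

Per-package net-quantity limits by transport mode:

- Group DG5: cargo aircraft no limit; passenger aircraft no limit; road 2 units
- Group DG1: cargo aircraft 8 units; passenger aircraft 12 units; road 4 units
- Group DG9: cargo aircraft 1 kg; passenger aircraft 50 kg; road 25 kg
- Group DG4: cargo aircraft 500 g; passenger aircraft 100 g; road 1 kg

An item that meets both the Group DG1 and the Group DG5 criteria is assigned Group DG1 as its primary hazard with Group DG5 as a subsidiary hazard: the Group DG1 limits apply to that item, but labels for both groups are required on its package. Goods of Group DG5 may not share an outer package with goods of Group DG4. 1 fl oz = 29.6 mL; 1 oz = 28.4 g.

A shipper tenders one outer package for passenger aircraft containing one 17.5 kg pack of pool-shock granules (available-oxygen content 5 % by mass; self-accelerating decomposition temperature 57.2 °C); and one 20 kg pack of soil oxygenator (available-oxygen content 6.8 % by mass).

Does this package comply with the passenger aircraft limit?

Yes

Pool-shock granules: available-oxygen content 5 % by mass ≥ 4 % by mass → Group DG9 (Oxidizer).
The soil oxygenator has available-oxygen content 6.8 % by mass, which is ≥ 4 % by mass, so it is Group DG9 (Oxidizer).
Total Group DG9: 17.5 kg + 20 kg = 37.5 kg.
That is within the Group DG9 passenger aircraft limit of 50 kg.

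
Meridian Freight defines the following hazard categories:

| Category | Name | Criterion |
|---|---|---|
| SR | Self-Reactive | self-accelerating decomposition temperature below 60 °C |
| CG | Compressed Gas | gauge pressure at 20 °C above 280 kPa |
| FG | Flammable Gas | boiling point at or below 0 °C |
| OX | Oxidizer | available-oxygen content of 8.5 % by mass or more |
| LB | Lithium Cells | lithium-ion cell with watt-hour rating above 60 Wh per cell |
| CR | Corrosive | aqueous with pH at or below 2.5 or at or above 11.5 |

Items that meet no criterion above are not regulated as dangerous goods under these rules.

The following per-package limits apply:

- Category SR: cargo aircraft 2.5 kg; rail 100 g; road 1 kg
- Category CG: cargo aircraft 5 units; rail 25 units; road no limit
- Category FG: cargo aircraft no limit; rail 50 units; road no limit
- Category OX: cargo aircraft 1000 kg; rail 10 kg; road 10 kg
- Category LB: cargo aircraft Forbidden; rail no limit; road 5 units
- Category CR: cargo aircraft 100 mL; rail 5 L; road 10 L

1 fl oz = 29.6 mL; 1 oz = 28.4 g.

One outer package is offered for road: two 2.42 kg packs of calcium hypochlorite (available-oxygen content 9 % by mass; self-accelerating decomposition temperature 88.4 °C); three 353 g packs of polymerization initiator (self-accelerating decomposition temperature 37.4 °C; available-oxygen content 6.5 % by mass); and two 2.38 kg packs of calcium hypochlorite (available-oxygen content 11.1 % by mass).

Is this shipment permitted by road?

No

Available-oxygen content 9 % by mass meets the Category OX criterion (Oxidizer), so the calcium hypochlorite is Category OX.
The polymerization initiator has self-accelerating decomposition temperature 37.4 °C, which is < 60 °C, so it is Category SR (Self-Reactive).
Available-oxygen content 11.1 % by mass meets the Category OX criterion (Oxidizer), so the calcium hypochlorite is Category OX.
Category SR quantity: three 353 g packs = 1.059 kg.
1.059 kg > 1 kg (road limit, Category SR) — over the limit.
Category OX net quantity: (two 2.42 kg packs = 4.84 kg) + (two 2.38 kg packs = 4.76 kg) = 9.6 kg.
9.6 kg ≤ 10 kg (road limit, Category OX) — within limit.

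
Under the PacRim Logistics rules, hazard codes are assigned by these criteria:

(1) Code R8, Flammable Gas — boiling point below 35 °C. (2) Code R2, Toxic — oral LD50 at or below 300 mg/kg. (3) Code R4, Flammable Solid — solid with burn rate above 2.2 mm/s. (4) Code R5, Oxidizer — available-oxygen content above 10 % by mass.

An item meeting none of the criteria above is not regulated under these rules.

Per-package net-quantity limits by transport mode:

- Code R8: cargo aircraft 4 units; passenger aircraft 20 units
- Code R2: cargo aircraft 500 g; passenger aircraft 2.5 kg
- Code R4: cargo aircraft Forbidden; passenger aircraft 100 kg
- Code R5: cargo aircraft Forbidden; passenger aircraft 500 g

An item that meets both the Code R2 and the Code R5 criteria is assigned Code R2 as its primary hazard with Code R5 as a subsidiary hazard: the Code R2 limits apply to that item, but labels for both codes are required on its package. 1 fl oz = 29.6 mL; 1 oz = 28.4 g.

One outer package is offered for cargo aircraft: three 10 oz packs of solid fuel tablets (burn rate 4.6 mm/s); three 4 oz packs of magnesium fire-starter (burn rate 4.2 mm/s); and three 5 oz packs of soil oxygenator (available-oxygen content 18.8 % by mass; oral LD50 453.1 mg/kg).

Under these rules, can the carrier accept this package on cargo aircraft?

Burn rate 4.6 mm/s meets the Code R4 criterion (Flammable Solid), so the solid fuel tablets are Code R4.
Burn rate 4.2 mm/s meets the Code R4 criterion (Flammable Solid), so the magnesium fire-starter is Code R4.
Available-oxygen content 18.8 % by mass meets the Code R5 criterion (Oxidizer), so the soil oxygenator is Code R5.
Total Code R4: (three 10 oz packs = 852 g) + (three 4 oz packs = 340.8 g) = 1192.8 g.
Code R4 is Forbidden by cargo aircraft.
Code R5 quantity: three 5 oz packs = 426 g.
By cargo aircraft, Code R5 is Forbidden regardless of quantity.

No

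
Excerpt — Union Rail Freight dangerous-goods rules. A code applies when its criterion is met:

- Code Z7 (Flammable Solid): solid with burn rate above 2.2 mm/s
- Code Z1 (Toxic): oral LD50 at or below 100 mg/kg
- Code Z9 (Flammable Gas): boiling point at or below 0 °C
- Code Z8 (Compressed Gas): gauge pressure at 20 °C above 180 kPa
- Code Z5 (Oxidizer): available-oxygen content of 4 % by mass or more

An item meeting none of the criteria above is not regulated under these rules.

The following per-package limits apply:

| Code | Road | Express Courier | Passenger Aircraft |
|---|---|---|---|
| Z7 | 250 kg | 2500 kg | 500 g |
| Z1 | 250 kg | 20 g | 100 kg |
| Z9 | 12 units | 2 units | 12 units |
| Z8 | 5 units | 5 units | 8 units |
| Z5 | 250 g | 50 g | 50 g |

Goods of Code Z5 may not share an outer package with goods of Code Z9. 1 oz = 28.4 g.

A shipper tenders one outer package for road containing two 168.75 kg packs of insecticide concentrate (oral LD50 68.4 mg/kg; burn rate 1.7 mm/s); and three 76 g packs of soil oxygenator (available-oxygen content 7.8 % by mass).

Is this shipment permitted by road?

With oral LD50 68.4 mg/kg (≤ 100 mg/kg), the insecticide concentrate falls in Code Z1.
With available-oxygen content 7.8 % by mass (≥ 4 % by mass), the soil oxygenator falls in Code Z5.
Code Z1 quantity: two 168.75 kg packs = 337.5 kg.
That exceeds the Code Z1 road limit of 250 kg.
Code Z5 quantity: three 76 g packs = 228 g.
That is within the Code Z5 road limit of 250 g.
The segregation rule (Code Z5 with Code Z9) does not apply to Code Z1 with Code Z5.

No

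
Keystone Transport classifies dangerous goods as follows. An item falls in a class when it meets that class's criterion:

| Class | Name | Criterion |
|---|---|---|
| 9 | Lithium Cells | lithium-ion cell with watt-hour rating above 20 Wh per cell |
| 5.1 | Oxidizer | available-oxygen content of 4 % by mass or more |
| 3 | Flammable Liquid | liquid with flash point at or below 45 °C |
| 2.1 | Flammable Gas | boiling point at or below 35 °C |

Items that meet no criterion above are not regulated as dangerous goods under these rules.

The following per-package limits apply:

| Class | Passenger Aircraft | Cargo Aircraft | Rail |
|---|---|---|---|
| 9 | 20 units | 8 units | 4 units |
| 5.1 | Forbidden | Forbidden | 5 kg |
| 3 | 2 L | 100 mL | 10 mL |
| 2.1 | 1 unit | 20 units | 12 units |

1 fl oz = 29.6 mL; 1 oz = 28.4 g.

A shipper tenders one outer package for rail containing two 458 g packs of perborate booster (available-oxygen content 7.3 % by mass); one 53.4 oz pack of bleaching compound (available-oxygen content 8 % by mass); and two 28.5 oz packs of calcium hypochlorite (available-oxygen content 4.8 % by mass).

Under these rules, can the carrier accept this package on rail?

Available-oxygen content 7.3 % by mass meets the Class 5.1 criterion (Oxidizer), so the perborate booster is Class 5.1.
Available-oxygen content 8 % by mass meets the Class 5.1 criterion (Oxidizer), so the bleaching compound is Class 5.1.
The calcium hypochlorite has available-oxygen content 4.8 % by mass, which is ≥ 4 % by mass, so it is Class 5.1 (Oxidizer).
Class 5.1 net quantity: (two 458 g packs = 916 g) + (one 53.4 oz pack = 1516.56 g) + (two 28.5 oz packs = 1618.8 g) = 4051.36 g.
4051.36 g is within the rail limit of 5 kg for Class 5.1.

Yes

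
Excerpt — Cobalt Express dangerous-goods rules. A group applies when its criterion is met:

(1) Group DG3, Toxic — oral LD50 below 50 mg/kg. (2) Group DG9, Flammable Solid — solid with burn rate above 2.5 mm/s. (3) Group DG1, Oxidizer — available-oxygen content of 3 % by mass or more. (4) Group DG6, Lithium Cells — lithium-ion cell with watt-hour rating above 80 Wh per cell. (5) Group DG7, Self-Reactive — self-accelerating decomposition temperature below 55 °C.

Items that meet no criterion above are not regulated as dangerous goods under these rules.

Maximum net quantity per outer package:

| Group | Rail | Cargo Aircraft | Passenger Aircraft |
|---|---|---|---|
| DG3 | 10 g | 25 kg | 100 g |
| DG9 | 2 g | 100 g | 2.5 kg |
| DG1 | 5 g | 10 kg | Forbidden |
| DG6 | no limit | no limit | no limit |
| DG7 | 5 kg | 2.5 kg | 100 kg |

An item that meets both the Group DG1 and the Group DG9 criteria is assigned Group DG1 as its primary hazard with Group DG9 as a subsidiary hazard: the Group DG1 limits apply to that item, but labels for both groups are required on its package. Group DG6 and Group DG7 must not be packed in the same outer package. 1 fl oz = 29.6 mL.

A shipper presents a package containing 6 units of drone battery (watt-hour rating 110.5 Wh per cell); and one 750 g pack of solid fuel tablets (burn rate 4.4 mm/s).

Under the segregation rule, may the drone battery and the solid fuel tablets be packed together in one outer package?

Yes

The drone battery has watt-hour rating 110.5 Wh per cell, which is > 80 Wh per cell, so it is Group DG6 (Lithium Cells).
Burn rate 4.4 mm/s meets the Group DG9 criterion (Flammable Solid), so the solid fuel tablets are Group DG9.
No segregation rule bars Group DG6 with Group DG9.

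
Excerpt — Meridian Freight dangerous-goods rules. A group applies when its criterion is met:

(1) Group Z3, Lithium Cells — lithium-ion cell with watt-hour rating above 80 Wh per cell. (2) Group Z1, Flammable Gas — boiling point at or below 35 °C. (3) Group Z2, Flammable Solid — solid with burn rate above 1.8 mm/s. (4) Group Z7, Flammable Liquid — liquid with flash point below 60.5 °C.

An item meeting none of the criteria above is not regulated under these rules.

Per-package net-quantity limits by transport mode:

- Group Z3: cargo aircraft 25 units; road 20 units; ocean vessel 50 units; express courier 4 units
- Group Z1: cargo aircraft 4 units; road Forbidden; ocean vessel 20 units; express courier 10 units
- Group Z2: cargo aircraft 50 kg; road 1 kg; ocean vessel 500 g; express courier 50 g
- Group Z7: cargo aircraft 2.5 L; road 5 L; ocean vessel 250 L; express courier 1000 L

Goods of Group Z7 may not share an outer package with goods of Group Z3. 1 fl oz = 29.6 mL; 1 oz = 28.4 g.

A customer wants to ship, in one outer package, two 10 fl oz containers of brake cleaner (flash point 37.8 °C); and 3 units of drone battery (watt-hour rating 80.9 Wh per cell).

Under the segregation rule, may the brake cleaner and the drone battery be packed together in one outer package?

Flash point 37.8 °C meets the Group Z7 criterion (Flammable Liquid), so the brake cleaner is Group Z7.
Drone battery: watt-hour rating 80.9 Wh per cell > 80 Wh per cell → Group Z3 (Lithium Cells).
Group Z7 and Group Z3 may not share an outer package.

No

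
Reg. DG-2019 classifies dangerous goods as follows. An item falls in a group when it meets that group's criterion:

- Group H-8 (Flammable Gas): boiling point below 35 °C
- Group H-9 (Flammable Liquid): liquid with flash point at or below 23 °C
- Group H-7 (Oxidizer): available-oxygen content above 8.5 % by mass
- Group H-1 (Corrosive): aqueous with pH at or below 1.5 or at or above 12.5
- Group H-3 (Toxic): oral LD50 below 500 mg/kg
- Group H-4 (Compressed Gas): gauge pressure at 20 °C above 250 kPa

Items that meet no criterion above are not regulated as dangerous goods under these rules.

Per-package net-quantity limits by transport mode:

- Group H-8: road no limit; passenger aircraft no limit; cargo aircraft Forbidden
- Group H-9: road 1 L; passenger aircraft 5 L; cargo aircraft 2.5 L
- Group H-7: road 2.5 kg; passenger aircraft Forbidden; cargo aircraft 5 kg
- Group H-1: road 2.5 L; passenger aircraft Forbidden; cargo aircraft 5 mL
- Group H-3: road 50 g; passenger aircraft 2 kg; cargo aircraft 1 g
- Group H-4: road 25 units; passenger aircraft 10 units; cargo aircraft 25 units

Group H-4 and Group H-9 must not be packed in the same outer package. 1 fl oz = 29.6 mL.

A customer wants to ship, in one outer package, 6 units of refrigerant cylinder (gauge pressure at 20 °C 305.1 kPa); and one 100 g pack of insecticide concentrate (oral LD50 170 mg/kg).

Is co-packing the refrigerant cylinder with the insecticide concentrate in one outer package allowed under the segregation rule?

Gauge pressure at 20 °C 305.1 kPa meets the Group H-4 criterion (Compressed Gas), so the refrigerant cylinder is Group H-4.
Insecticide concentrate: oral LD50 170 mg/kg < 500 mg/kg → Group H-3 (Toxic).
No segregation rule bars Group H-4 with Group H-3.

Yes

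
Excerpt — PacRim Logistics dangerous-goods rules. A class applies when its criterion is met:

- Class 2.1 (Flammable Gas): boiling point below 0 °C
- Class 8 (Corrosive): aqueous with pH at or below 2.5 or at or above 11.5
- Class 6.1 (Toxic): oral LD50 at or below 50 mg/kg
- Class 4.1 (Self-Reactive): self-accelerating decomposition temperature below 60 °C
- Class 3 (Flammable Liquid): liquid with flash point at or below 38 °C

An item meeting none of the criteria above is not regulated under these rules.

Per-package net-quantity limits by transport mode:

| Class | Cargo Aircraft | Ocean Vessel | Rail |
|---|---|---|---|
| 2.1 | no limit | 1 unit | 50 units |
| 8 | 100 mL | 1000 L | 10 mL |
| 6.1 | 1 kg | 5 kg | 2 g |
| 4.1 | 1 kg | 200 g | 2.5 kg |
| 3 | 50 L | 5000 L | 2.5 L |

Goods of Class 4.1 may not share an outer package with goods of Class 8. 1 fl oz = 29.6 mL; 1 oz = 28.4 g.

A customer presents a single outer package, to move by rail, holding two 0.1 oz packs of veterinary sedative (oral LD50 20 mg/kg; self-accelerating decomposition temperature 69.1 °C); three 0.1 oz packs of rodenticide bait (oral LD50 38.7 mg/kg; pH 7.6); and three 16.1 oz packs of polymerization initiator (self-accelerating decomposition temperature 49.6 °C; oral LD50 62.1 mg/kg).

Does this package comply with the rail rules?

Veterinary sedative: oral LD50 20 mg/kg ≤ 50 mg/kg → Class 6.1 (Toxic).
Rodenticide bait: oral LD50 38.7 mg/kg ≤ 50 mg/kg → Class 6.1 (Toxic).
The polymerization initiator has self-accelerating decomposition temperature 49.6 °C, which is < 60 °C, so it is Class 4.1 (Self-Reactive).
Class 6.1 net quantity: (two 0.1 oz packs = 5.68 g) + (three 0.1 oz packs = 8.52 g) = 14.2 g.
14.2 g exceeds the rail limit of 2 g for Class 6.1.
Class 4.1 quantity: three 16.1 oz packs = 1371.72 g.
That is within the Class 4.1 rail limit of 2.5 kg.
The segregation rule (Class 4.1 with Class 8) does not apply to Class 6.1 with Class 4.1.

No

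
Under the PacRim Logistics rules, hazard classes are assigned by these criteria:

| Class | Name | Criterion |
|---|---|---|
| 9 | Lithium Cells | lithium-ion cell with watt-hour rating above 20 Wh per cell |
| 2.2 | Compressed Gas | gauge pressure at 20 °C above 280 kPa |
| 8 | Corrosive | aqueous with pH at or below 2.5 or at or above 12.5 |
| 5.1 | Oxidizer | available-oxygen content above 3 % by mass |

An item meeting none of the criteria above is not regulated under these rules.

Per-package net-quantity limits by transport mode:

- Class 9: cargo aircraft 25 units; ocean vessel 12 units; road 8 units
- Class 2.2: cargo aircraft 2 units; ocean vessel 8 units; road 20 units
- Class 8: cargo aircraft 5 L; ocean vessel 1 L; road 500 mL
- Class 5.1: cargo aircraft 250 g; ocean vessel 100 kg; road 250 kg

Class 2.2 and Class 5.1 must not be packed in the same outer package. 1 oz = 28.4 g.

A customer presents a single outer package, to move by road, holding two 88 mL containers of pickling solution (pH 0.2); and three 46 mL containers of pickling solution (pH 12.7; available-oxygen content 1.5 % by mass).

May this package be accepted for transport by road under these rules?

Yes

With pH 0.2 (≤ 2.5), the pickling solution falls in Class 8.
The pickling solution has pH 12.7, which is ≥ 12.5, so it is Class 8 (Corrosive).
Total Class 8: (two 88 mL containers = 176 mL) + (three 46 mL containers = 138 mL) = 314 mL.
314 mL is within the road limit of 500 mL for Class 8.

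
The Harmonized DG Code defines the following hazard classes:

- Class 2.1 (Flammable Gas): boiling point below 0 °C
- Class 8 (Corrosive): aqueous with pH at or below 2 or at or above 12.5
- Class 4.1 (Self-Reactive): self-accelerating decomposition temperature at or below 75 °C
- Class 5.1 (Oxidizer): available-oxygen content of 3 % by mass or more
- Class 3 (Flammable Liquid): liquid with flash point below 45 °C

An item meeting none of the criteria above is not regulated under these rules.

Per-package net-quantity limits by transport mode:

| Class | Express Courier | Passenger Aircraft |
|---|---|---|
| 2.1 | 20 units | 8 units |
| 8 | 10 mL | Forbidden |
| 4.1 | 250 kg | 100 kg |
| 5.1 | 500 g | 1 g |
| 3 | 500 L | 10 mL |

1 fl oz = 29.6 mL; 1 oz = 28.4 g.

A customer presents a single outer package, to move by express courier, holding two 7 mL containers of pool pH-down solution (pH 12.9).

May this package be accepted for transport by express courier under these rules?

No

Pool pH-down solution: pH 12.9 ≥ 12.5 → Class 8 (Corrosive).
Class 8 quantity: two 7 mL containers = 14 mL.
That exceeds the Class 8 express courier limit of 10 mL.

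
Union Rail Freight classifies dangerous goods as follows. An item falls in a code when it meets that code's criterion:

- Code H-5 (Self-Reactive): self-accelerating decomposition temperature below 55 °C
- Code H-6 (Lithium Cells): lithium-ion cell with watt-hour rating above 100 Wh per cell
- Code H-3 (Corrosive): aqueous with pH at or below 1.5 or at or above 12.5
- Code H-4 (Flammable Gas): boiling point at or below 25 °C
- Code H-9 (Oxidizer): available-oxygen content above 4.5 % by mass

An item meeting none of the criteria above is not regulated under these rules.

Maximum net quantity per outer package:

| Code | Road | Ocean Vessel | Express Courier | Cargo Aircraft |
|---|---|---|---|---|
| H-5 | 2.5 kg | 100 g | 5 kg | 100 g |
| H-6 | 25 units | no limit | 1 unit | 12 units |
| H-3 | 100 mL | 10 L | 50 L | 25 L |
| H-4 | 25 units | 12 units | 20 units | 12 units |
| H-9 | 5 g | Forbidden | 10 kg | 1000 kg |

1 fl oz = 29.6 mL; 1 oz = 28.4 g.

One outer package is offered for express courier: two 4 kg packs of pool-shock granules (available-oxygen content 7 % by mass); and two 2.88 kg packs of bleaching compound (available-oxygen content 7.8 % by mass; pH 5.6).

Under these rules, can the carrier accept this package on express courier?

Pool-shock granules: available-oxygen content 7 % by mass > 4.5 % by mass → Code H-9 (Oxidizer).
Available-oxygen content 7.8 % by mass meets the Code H-9 criterion (Oxidizer), so the bleaching compound is Code H-9.
Code H-9 net quantity: (two 4 kg packs = 8 kg) + (two 2.88 kg packs = 5.76 kg) = 13.76 kg.
That exceeds the Code H-9 express courier limit of 10 kg.

No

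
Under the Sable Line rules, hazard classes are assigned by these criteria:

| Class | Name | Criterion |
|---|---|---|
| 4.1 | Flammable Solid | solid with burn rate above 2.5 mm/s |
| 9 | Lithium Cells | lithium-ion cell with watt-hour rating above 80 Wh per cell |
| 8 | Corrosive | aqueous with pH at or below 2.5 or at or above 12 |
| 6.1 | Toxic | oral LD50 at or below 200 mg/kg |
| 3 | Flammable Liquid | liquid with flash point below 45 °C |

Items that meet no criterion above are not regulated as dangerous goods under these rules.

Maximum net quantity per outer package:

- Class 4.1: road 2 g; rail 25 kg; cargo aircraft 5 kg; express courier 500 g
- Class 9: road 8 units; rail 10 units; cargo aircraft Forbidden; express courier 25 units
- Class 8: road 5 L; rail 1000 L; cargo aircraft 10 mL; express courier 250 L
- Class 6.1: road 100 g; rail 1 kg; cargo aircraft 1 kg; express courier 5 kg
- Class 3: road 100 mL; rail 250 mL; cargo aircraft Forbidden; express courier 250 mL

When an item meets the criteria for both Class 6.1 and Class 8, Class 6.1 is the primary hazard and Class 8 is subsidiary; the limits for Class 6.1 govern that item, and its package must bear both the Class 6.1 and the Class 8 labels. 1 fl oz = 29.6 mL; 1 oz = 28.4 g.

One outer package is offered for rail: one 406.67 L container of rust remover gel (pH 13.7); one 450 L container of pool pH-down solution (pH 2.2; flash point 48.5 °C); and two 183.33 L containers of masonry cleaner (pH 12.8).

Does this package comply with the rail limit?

No

Rust remover gel: pH 13.7 ≥ 12 → Class 8 (Corrosive).
pH 2.2 meets the Class 8 criterion (Corrosive), so the pool pH-down solution is Class 8.
The masonry cleaner has pH 12.8, which is ≥ 12, so it is Class 8 (Corrosive).
Total Class 8: 406.67 L + 450 L + (two 183.33 L containers = 366.66 L) = 1223.33 L.
1223.33 L > 1000 L (rail limit, Class 8) — over the limit.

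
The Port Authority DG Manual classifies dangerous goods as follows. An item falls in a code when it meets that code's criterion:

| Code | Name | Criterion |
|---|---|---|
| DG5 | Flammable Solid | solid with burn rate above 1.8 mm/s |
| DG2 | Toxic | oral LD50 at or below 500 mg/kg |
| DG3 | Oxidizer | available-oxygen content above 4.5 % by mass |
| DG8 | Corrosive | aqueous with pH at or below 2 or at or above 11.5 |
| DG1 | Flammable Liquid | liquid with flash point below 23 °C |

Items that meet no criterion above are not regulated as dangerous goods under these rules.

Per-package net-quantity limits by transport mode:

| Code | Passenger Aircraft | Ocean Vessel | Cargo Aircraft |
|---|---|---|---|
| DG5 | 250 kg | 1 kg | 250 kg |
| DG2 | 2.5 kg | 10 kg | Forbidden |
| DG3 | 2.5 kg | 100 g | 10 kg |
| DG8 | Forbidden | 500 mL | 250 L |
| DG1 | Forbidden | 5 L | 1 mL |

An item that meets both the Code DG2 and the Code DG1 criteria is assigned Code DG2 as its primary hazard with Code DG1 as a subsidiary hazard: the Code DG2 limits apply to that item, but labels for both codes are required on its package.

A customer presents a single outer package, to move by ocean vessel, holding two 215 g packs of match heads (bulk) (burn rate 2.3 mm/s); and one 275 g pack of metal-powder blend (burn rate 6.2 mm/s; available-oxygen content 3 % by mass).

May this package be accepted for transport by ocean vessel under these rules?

Burn rate 2.3 mm/s meets the Code DG5 criterion (Flammable Solid), so the match heads (bulk) are Code DG5.
With burn rate 6.2 mm/s (> 1.8 mm/s), the metal-powder blend falls in Code DG5.
Total Code DG5: (two 215 g packs = 430 g) + 275 g = 705 g.
705 g is within the ocean vessel limit of 1 kg for Code DG5.

Yes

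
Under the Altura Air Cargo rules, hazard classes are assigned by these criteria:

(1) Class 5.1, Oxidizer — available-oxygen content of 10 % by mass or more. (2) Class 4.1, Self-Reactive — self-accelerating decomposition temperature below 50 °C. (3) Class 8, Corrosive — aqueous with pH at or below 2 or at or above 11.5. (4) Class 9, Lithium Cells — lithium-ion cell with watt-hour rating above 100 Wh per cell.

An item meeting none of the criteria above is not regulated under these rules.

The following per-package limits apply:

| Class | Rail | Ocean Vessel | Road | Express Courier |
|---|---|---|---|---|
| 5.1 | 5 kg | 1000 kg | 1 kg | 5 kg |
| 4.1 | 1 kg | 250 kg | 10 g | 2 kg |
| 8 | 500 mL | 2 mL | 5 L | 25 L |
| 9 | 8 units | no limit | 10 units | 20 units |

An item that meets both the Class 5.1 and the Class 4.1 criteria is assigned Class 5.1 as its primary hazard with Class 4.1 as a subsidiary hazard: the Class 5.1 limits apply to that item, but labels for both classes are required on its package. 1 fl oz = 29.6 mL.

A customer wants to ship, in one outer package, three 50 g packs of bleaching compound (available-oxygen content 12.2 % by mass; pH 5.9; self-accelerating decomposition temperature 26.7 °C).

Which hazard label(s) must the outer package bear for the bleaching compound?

With available-oxygen content 12.2 % by mass (≥ 10 % by mass), the bleaching compound falls in Class 5.1.
Bleaching compound: self-accelerating decomposition temperature 26.7 °C < 50 °C → Class 4.1 (Self-Reactive).
By the precedence rule Class 5.1 is primary and Class 4.1 is subsidiary, and that rule requires both labels on the package.

Class 4.1 and 5.1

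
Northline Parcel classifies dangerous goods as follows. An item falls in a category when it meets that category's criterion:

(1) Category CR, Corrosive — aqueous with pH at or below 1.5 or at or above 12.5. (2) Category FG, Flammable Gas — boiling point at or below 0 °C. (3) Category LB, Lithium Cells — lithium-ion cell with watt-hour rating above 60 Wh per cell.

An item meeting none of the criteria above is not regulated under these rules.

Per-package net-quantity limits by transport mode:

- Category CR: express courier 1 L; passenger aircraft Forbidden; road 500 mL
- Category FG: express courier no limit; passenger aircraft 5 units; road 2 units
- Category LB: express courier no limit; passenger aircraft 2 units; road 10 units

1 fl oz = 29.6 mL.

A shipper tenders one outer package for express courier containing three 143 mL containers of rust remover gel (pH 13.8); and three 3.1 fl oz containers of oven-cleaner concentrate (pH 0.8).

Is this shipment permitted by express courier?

Yes

With pH 13.8 (≥ 12.5), the rust remover gel falls in Category CR.
With pH 0.8 (≤ 1.5), the oven-cleaner concentrate falls in Category CR.
Category CR net quantity: (three 143 mL containers = 429 mL) + (three 3.1 fl oz containers = 275.28 mL) = 704.28 mL.
704.28 mL ≤ 1 L (express courier limit, Category CR) — within limit.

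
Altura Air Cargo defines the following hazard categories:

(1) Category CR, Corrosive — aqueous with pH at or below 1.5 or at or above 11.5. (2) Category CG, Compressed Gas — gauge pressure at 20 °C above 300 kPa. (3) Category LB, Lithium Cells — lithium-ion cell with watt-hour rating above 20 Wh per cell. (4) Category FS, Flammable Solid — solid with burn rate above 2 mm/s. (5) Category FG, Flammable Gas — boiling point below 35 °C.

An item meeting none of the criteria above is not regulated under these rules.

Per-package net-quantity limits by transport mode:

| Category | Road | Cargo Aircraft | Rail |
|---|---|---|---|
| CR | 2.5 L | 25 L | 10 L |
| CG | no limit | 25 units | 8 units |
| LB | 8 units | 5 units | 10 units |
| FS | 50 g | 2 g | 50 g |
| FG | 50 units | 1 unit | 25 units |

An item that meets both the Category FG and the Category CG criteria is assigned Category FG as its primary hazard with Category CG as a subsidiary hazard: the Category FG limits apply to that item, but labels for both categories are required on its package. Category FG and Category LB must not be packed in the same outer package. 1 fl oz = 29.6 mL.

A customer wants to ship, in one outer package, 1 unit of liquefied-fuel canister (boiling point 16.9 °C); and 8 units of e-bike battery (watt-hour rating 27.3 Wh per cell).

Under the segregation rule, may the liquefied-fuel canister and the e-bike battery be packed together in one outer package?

No

With boiling point 16.9 °C (< 35 °C), the liquefied-fuel canister falls in Category FG.
E-bike battery: watt-hour rating 27.3 Wh per cell > 20 Wh per cell → Category LB (Lithium Cells).
Category FG and Category LB may not share an outer package.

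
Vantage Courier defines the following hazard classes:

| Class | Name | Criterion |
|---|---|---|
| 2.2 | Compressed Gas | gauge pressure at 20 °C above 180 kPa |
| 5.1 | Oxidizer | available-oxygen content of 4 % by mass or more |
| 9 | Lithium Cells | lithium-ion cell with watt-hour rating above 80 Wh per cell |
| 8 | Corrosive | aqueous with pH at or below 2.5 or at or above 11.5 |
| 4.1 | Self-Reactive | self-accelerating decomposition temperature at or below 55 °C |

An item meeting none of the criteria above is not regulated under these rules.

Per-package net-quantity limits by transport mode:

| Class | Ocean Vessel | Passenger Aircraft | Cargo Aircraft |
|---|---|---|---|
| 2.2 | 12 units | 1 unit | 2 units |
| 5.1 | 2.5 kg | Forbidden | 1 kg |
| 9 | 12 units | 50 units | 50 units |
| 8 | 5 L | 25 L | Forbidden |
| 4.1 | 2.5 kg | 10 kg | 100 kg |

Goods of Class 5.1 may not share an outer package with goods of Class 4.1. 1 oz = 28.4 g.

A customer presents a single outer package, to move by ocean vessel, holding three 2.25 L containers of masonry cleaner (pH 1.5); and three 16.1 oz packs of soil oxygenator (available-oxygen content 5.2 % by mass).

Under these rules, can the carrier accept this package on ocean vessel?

No

pH 1.5 meets the Class 8 criterion (Corrosive), so the masonry cleaner is Class 8.
With available-oxygen content 5.2 % by mass (≥ 4 % by mass), the soil oxygenator falls in Class 5.1.
Class 5.1 quantity: three 16.1 oz packs = 1371.72 g.
1371.72 g ≤ 2.5 kg (ocean vessel limit, Class 5.1) — within limit.
Class 8 quantity: three 2.25 L containers = 6.75 L.
6.75 L exceeds the ocean vessel limit of 5 L for Class 8.
The segregation rule (Class 5.1 with Class 4.1) does not apply to Class 5.1 with Class 8.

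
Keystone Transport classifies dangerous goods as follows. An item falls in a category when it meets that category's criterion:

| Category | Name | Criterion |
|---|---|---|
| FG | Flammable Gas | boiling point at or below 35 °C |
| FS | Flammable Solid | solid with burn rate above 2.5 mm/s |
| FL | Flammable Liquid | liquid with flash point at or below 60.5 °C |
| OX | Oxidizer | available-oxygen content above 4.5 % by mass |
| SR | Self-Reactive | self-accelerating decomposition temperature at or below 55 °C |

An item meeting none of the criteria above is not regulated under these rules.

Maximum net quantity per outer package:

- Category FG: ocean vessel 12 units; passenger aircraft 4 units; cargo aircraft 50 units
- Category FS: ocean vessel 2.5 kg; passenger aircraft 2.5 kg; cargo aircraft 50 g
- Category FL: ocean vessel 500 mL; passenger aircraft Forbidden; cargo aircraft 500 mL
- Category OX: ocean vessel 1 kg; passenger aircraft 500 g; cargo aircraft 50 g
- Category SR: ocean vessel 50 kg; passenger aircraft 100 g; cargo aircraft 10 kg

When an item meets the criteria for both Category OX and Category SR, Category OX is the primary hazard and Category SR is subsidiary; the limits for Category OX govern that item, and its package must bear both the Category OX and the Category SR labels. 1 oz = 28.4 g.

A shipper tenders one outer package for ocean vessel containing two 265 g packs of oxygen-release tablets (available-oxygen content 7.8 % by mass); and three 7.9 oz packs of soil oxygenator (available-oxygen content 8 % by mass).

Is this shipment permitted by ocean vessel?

No

Available-oxygen content 7.8 % by mass meets the Category OX criterion (Oxidizer), so the oxygen-release tablets are Category OX.
With available-oxygen content 8 % by mass (> 4.5 % by mass), the soil oxygenator falls in Category OX.
Total Category OX: (two 265 g packs = 530 g) + (three 7.9 oz packs = 673.08 g) = 1203.08 g.
1203.08 g exceeds the ocean vessel limit of 1 kg for Category OX.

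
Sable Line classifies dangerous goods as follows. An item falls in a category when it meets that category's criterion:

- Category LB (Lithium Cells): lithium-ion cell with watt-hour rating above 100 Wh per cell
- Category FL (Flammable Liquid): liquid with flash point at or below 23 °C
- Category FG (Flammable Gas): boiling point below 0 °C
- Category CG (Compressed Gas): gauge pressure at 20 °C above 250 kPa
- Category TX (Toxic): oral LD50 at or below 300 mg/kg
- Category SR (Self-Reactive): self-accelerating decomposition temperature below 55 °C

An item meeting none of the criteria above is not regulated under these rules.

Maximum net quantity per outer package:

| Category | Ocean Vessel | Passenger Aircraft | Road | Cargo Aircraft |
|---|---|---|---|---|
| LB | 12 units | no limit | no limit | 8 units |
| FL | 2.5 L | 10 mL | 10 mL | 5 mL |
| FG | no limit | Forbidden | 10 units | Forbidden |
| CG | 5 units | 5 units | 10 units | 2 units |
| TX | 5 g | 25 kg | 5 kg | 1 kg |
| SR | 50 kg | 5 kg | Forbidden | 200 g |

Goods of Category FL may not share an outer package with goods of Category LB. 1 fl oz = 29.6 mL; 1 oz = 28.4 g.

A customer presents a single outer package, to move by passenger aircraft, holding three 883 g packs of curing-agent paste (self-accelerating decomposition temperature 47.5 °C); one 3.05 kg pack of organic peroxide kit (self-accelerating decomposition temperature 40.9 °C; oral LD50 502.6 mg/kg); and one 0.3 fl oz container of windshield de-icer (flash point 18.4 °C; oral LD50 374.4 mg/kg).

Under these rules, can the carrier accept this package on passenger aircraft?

Curing-agent paste: self-accelerating decomposition temperature 47.5 °C < 55 °C → Category SR (Self-Reactive).
With self-accelerating decomposition temperature 40.9 °C (< 55 °C), the organic peroxide kit falls in Category SR.
Flash point 18.4 °C meets the Category FL criterion (Flammable Liquid), so the windshield de-icer is Category FL.
Category SR net quantity: (three 883 g packs = 2.649 kg) + 3.05 kg = 5.699 kg.
5.699 kg exceeds the passenger aircraft limit of 5 kg for Category SR.
Category FL quantity: one 0.3 fl oz container = 8.88 mL.
That is within the Category FL passenger aircraft limit of 10 mL.
The segregation rule (Category FL with Category LB) does not apply to Category SR with Category FL.

No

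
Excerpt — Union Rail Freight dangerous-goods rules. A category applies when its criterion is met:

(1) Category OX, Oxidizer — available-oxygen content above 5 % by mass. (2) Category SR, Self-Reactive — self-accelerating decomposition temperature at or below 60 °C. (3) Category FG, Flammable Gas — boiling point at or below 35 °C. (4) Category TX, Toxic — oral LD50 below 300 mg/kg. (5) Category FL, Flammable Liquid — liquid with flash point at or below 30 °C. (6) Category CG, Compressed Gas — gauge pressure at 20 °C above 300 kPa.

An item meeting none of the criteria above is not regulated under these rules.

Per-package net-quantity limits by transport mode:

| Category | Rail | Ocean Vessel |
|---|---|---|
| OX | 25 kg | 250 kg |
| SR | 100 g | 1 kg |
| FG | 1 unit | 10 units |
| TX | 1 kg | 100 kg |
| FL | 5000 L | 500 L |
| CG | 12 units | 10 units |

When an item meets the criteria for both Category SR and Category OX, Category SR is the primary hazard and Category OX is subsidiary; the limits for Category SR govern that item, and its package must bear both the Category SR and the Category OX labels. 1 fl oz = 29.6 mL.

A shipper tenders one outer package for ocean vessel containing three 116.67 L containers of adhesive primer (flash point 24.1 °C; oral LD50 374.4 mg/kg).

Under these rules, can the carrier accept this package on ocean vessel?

The adhesive primer has flash point 24.1 °C, which is ≤ 30 °C, so it is Category FL (Flammable Liquid).
Category FL quantity: three 116.67 L containers = 350.01 L.
That is within the Category FL ocean vessel limit of 500 L.

Yes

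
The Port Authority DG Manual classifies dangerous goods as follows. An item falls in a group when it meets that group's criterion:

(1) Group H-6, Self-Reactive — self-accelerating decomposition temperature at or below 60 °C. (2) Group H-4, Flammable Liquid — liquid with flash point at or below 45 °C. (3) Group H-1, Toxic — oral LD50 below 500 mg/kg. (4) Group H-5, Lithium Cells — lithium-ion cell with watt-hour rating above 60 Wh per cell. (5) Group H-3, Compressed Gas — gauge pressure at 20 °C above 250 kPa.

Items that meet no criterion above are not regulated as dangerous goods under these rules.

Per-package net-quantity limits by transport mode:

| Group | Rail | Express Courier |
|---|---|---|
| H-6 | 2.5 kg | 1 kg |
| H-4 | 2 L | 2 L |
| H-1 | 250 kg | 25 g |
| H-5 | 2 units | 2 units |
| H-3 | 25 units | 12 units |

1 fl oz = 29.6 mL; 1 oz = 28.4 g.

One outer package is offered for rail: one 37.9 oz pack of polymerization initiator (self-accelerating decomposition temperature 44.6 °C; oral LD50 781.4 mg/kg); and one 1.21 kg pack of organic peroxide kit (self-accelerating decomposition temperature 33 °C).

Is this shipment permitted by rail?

Self-accelerating decomposition temperature 44.6 °C meets the Group H-6 criterion (Self-Reactive), so the polymerization initiator is Group H-6.
Self-accelerating decomposition temperature 33 °C meets the Group H-6 criterion (Self-Reactive), so the organic peroxide kit is Group H-6.
Total Group H-6: (one 37.9 oz pack = 1076.36 g) + 1.21 kg = 2286.36 g.
That is within the Group H-6 rail limit of 2.5 kg.

Yes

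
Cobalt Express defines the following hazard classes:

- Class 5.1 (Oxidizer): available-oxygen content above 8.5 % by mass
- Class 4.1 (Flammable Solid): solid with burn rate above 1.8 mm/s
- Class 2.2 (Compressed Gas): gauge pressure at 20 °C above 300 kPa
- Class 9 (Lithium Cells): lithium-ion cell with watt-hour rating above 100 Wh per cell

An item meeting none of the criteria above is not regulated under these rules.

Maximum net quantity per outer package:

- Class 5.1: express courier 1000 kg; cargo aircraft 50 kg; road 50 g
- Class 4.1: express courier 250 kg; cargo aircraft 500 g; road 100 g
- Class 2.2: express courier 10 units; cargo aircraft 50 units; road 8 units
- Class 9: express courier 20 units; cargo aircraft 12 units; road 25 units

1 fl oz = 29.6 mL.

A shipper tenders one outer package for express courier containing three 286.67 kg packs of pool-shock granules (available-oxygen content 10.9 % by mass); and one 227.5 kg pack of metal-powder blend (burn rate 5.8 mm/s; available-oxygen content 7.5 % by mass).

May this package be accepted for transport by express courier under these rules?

Yes

Available-oxygen content 10.9 % by mass meets the Class 5.1 criterion (Oxidizer), so the pool-shock granules are Class 5.1.
Metal-powder blend: burn rate 5.8 mm/s > 1.8 mm/s → Class 4.1 (Flammable Solid).
Class 4.1 quantity: 227.5 kg.
227.5 kg is within the express courier limit of 250 kg for Class 4.1.
Class 5.1 quantity: three 286.67 kg packs = 860.01 kg.
860.01 kg ≤ 1000 kg (express courier limit, Class 5.1) — within limit.
Every hazard class is within its express courier limit and no segregation rule is violated.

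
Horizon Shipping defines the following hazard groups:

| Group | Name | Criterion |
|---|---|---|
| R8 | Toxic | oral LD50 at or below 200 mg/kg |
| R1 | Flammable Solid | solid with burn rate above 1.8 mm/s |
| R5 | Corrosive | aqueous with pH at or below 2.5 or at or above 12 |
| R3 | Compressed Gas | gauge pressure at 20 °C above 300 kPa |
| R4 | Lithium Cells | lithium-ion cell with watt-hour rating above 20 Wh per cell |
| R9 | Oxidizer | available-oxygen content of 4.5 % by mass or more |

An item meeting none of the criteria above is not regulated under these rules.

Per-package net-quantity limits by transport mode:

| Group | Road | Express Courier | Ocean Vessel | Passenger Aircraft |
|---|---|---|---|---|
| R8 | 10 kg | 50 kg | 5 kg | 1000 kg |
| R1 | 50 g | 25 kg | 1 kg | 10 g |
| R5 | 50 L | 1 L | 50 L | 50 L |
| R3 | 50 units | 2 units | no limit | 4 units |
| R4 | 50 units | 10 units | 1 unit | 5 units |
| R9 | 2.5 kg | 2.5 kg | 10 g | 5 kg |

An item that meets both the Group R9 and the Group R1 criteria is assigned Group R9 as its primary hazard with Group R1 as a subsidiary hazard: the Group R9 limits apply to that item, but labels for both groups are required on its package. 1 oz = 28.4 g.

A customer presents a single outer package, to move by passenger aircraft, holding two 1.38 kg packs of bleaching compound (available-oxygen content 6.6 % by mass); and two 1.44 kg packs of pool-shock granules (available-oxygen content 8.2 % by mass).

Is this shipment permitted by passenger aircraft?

No

Available-oxygen content 6.6 % by mass meets the Group R9 criterion (Oxidizer), so the bleaching compound is Group R9.
Available-oxygen content 8.2 % by mass meets the Group R9 criterion (Oxidizer), so the pool-shock granules are Group R9.
Group R9 net quantity: (two 1.38 kg packs = 2.76 kg) + (two 1.44 kg packs = 2.88 kg) = 5.64 kg.
5.64 kg > 5 kg (passenger aircraft limit, Group R9) — over the limit.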